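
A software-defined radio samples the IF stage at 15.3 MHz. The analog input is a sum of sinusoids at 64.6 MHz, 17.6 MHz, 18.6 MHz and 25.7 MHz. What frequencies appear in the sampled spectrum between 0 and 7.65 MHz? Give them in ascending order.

2.3 MHz, 3.3 MHz, 3.4 MHz, 4.9 MHz

fs/2 = 7.65 MHz.
64.6 MHz mod fs = 3.4 MHz.
3.4 MHz ≤ fs/2 = 7.65 MHz, appears at 3.4 MHz.
17.6 MHz mod fs = 2.3 MHz.
2.3 MHz ≤ fs/2 = 7.65 MHz, appears at 2.3 MHz.
18.6 MHz mod fs = 3.3 MHz.
3.3 MHz ≤ fs/2 = 7.65 MHz, appears at 3.3 MHz.
25.7 MHz mod fs = 10.4 MHz.
10.4 MHz > fs/2 = 7.65 MHz, folds to fs − 10.4 MHz = 4.9 MHz.
Distinct values: {2.3 MHz, 3.3 MHz, 3.4 MHz, 4.9 MHz}.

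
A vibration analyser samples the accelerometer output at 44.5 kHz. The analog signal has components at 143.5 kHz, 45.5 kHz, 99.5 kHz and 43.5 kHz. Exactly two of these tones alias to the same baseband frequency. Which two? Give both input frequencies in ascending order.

43.5 kHz, 45.5 kHz

fs/2 = 22.25 kHz.
143.5 kHz mod fs = 10 kHz.
10 kHz ≤ fs/2 = 22.25 kHz, appears at 10 kHz.
45.5 kHz mod fs = 1 kHz.
1 kHz ≤ fs/2 = 22.25 kHz, appears at 1 kHz.
99.5 kHz mod fs = 10.5 kHz.
10.5 kHz ≤ fs/2 = 22.25 kHz, appears at 10.5 kHz.
43.5 kHz > fs/2 = 22.25 kHz, folds to fs − 43.5 kHz = 1 kHz.
43.5 kHz and 45.5 kHz both map to 1 kHz.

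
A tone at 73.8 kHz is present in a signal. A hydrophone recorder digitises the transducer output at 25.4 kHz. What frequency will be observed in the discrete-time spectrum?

73.8 kHz mod fs = 23 kHz.
23 kHz > fs/2 = 12.7 kHz, folds to fs − 23 kHz = 2.4 kHz.

2.4 kHz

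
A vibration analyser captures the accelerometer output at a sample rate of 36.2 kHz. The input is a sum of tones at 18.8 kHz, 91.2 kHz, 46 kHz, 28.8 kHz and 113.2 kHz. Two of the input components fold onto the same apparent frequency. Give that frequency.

17.4 kHz

fs/2 = 18.1 kHz.
18.8 kHz > fs/2 = 18.1 kHz, folds to fs − 18.8 kHz = 17.4 kHz.
91.2 kHz mod fs = 18.8 kHz.
18.8 kHz > fs/2 = 18.1 kHz, folds to fs − 18.8 kHz = 17.4 kHz.
46 kHz mod fs = 9.8 kHz.
9.8 kHz ≤ fs/2 = 18.1 kHz, appears at 9.8 kHz.
28.8 kHz > fs/2 = 18.1 kHz, folds to fs − 28.8 kHz = 7.4 kHz.
113.2 kHz mod fs = 4.6 kHz.
4.6 kHz ≤ fs/2 = 18.1 kHz, appears at 4.6 kHz.
18.8 kHz and 91.2 kHz both map to 17.4 kHz.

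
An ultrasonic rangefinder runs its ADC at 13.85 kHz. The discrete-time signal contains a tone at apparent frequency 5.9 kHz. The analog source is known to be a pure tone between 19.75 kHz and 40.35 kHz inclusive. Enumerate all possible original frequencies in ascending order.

Frequencies that alias to 5.9 kHz are k·fs ± 5.9 kHz for integer k ≥ 0.
k=0: 5.9 kHz.
k=1: 7.95 kHz, 19.75 kHz.
k=2: 21.8 kHz, 33.6 kHz.
k=3: 35.65 kHz, 47.45 kHz.
k=4: 49.5 kHz, 61.3 kHz.
Within [19.75 kHz, 40.35 kHz]: 19.75 kHz, 21.8 kHz, 33.6 kHz, 35.65 kHz.

19.75 kHz, 21.8 kHz, 33.6 kHz, 35.65 kHz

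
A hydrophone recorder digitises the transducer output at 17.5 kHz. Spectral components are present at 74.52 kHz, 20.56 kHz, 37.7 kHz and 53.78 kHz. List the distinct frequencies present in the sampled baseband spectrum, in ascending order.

1.28 kHz, 2.7 kHz, 3.06 kHz, 4.52 kHz

fs/2 = 8.75 kHz.
74.52 kHz mod fs = 4.52 kHz.
4.52 kHz ≤ fs/2 = 8.75 kHz, appears at 4.52 kHz.
20.56 kHz mod fs = 3.06 kHz.
3.06 kHz ≤ fs/2 = 8.75 kHz, appears at 3.06 kHz.
37.7 kHz mod fs = 2.7 kHz.
2.7 kHz ≤ fs/2 = 8.75 kHz, appears at 2.7 kHz.
53.78 kHz mod fs = 1.28 kHz.
1.28 kHz ≤ fs/2 = 8.75 kHz, appears at 1.28 kHz.
Distinct values: {1.28 kHz, 2.7 kHz, 3.06 kHz, 4.52 kHz}.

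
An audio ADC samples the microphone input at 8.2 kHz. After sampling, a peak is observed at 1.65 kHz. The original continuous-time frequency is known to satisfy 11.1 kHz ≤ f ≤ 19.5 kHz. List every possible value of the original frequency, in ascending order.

Frequencies that alias to 1.65 kHz are k·fs ± 1.65 kHz for integer k ≥ 0.
k=0: 1.65 kHz.
k=1: 6.55 kHz, 9.85 kHz.
k=2: 14.75 kHz, 18.05 kHz.
k=3: 22.95 kHz, 26.25 kHz.
Within [11.1 kHz, 19.5 kHz]: 14.75 kHz, 18.05 kHz.

14.75 kHz, 18.05 kHz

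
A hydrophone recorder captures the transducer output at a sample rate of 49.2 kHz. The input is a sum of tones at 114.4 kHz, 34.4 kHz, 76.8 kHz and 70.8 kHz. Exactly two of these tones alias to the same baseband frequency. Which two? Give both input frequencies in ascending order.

70.8 kHz, 76.8 kHz

fs/2 = 24.6 kHz.
114.4 kHz mod fs = 16 kHz.
16 kHz ≤ fs/2 = 24.6 kHz, appears at 16 kHz.
34.4 kHz > fs/2 = 24.6 kHz, folds to fs − 34.4 kHz = 14.8 kHz.
76.8 kHz mod fs = 27.6 kHz.
27.6 kHz > fs/2 = 24.6 kHz, folds to fs − 27.6 kHz = 21.6 kHz.
70.8 kHz mod fs = 21.6 kHz.
21.6 kHz ≤ fs/2 = 24.6 kHz, appears at 21.6 kHz.
70.8 kHz and 76.8 kHz both map to 21.6 kHz.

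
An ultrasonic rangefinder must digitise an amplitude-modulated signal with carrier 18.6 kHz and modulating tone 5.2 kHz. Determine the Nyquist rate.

47.6 kHz

AM sidebands sit at fc ± fm = 13.4 kHz and 23.8 kHz.
Highest-frequency component: 23.8 kHz.
Nyquist rate = 2 × 23.8 kHz = 47.6 kHz.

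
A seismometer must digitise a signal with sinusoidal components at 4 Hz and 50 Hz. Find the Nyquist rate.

100 Hz

Highest-frequency component: 50 Hz.
Nyquist rate = 2 × 50 Hz = 100 Hz.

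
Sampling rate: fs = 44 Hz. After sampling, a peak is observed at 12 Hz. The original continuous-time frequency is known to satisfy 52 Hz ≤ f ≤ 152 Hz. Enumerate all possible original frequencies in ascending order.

Frequencies that alias to 12 Hz are k·fs ± 12 Hz for integer k ≥ 0.
k=0: 12 Hz.
k=1: 32 Hz, 56 Hz.
k=2: 76 Hz, 100 Hz.
k=3: 120 Hz, 144 Hz.
k=4: 164 Hz, 188 Hz.
Within [52 Hz, 152 Hz]: 56 Hz, 76 Hz, 100 Hz, 120 Hz, 144 Hz.

56 Hz, 76 Hz, 100 Hz, 120 Hz, 144 Hz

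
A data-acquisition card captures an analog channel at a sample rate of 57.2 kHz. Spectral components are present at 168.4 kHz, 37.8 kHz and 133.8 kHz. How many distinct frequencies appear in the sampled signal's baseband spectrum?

fs/2 = 28.6 kHz.
168.4 kHz mod fs = 54 kHz.
54 kHz > fs/2 = 28.6 kHz, folds to fs − 54 kHz = 3.2 kHz.
37.8 kHz > fs/2 = 28.6 kHz, folds to fs − 37.8 kHz = 19.4 kHz.
133.8 kHz mod fs = 19.4 kHz.
19.4 kHz ≤ fs/2 = 28.6 kHz, appears at 19.4 kHz.
Distinct values: {3.2 kHz, 19.4 kHz} → 2.

2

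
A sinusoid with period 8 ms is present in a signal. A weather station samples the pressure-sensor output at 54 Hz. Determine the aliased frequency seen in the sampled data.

17 Hz

T = 8 ms → f = 1/T = 125 Hz.
125 Hz mod fs = 17 Hz.
17 Hz ≤ fs/2 = 27 Hz, appears at 17 Hz.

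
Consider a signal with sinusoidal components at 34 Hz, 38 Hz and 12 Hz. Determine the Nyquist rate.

Highest-frequency component: 38 Hz.
Nyquist rate = 2 × 38 Hz = 76 Hz.

76 Hz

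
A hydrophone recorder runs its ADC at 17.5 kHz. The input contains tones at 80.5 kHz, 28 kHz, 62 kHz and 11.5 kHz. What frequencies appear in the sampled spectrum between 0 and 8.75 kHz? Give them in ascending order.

fs/2 = 8.75 kHz.
80.5 kHz mod fs = 10.5 kHz.
10.5 kHz > fs/2 = 8.75 kHz, folds to fs − 10.5 kHz = 7 kHz.
28 kHz mod fs = 10.5 kHz.
10.5 kHz > fs/2 = 8.75 kHz, folds to fs − 10.5 kHz = 7 kHz.
62 kHz mod fs = 9.5 kHz.
9.5 kHz > fs/2 = 8.75 kHz, folds to fs − 9.5 kHz = 8 kHz.
11.5 kHz > fs/2 = 8.75 kHz, folds to fs − 11.5 kHz = 6 kHz.
Distinct values: {6 kHz, 7 kHz, 8 kHz}.

6 kHz, 7 kHz, 8 kHz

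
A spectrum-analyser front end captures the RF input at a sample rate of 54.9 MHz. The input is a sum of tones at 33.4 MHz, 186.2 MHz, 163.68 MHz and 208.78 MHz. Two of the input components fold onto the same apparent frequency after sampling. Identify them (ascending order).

fs/2 = 27.45 MHz.
33.4 MHz > fs/2 = 27.45 MHz, folds to fs − 33.4 MHz = 21.5 MHz.
186.2 MHz mod fs = 21.5 MHz.
21.5 MHz ≤ fs/2 = 27.45 MHz, appears at 21.5 MHz.
163.68 MHz mod fs = 53.88 MHz.
53.88 MHz > fs/2 = 27.45 MHz, folds to fs − 53.88 MHz = 1.02 MHz.
208.78 MHz mod fs = 44.08 MHz.
44.08 MHz > fs/2 = 27.45 MHz, folds to fs − 44.08 MHz = 10.82 MHz.
33.4 MHz and 186.2 MHz both map to 21.5 MHz.

33.4 MHz, 186.2 MHz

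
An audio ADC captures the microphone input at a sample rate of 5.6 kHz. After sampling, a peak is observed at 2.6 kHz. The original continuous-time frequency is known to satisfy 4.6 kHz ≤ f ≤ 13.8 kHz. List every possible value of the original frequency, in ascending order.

8.2 kHz, 8.6 kHz, 13.8 kHz

Frequencies that alias to 2.6 kHz are k·fs ± 2.6 kHz for integer k ≥ 0.
k=0: 2.6 kHz.
k=1: 3 kHz, 8.2 kHz.
k=2: 8.6 kHz, 13.8 kHz.
k=3: 14.2 kHz, 19.4 kHz.
Within [4.6 kHz, 13.8 kHz]: 8.2 kHz, 8.6 kHz, 13.8 kHz.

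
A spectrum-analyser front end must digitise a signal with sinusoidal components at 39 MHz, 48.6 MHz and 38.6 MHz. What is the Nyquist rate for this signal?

Highest-frequency component: 48.6 MHz.
Nyquist rate = 2 × 48.6 MHz = 97.2 MHz.

97.2 MHz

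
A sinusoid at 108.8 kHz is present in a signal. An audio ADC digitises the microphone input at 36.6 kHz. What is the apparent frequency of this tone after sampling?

1 kHz

108.8 kHz mod fs = 35.6 kHz.
35.6 kHz > fs/2 = 18.3 kHz, folds to fs − 35.6 kHz = 1 kHz.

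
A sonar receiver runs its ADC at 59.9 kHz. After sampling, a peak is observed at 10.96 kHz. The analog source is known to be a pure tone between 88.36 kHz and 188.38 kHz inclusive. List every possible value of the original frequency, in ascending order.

Frequencies that alias to 10.96 kHz are k·fs ± 10.96 kHz for integer k ≥ 0.
k=0: 10.96 kHz.
k=1: 48.94 kHz, 70.86 kHz.
k=2: 108.84 kHz, 130.76 kHz.
k=3: 168.74 kHz, 190.66 kHz.
k=4: 228.64 kHz, 250.56 kHz.
Within [88.36 kHz, 188.38 kHz]: 108.84 kHz, 130.76 kHz, 168.74 kHz.

108.84 kHz, 130.76 kHz, 168.74 kHz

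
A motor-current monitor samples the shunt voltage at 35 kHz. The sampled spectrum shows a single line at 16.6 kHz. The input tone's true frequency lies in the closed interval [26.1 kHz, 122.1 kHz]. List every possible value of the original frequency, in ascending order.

51.6 kHz, 53.4 kHz, 86.6 kHz, 88.4 kHz, 121.6 kHz

Frequencies that alias to 16.6 kHz are k·fs ± 16.6 kHz for integer k ≥ 0.
k=0: 16.6 kHz.
k=1: 18.4 kHz, 51.6 kHz.
k=2: 53.4 kHz, 86.6 kHz.
k=3: 88.4 kHz, 121.6 kHz.
k=4: 123.4 kHz, 156.6 kHz.
Within [26.1 kHz, 122.1 kHz]: 51.6 kHz, 53.4 kHz, 86.6 kHz, 88.4 kHz, 121.6 kHz.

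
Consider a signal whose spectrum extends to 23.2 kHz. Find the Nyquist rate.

46.4 kHz

Nyquist rate = 2 × 23.2 kHz = 46.4 kHz.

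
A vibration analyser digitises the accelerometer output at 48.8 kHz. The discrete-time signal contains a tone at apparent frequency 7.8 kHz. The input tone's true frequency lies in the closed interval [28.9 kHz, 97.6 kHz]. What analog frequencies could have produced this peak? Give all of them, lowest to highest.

Frequencies that alias to 7.8 kHz are k·fs ± 7.8 kHz for integer k ≥ 0.
k=0: 7.8 kHz.
k=1: 41 kHz, 56.6 kHz.
k=2: 89.8 kHz, 105.4 kHz.
k=3: 138.6 kHz, 154.2 kHz.
Within [28.9 kHz, 97.6 kHz]: 41 kHz, 56.6 kHz, 89.8 kHz.

41 kHz, 56.6 kHz, 89.8 kHz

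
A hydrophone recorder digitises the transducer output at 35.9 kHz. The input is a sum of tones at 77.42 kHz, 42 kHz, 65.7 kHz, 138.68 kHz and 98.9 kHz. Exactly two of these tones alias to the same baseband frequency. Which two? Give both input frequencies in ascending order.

fs/2 = 17.95 kHz.
77.42 kHz mod fs = 5.62 kHz.
5.62 kHz ≤ fs/2 = 17.95 kHz, appears at 5.62 kHz.
42 kHz mod fs = 6.1 kHz.
6.1 kHz ≤ fs/2 = 17.95 kHz, appears at 6.1 kHz.
65.7 kHz mod fs = 29.8 kHz.
29.8 kHz > fs/2 = 17.95 kHz, folds to fs − 29.8 kHz = 6.1 kHz.
138.68 kHz mod fs = 30.98 kHz.
30.98 kHz > fs/2 = 17.95 kHz, folds to fs − 30.98 kHz = 4.92 kHz.
98.9 kHz mod fs = 27.1 kHz.
27.1 kHz > fs/2 = 17.95 kHz, folds to fs − 27.1 kHz = 8.8 kHz.
42 kHz and 65.7 kHz both map to 6.1 kHz.

42 kHz, 65.7 kHz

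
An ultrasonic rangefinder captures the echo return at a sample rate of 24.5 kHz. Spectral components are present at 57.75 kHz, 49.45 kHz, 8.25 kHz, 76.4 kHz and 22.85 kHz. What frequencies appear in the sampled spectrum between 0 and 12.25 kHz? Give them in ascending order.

0.45 kHz, 1.65 kHz, 2.9 kHz, 8.25 kHz, 8.75 kHz

fs/2 = 12.25 kHz.
57.75 kHz mod fs = 8.75 kHz.
8.75 kHz ≤ fs/2 = 12.25 kHz, appears at 8.75 kHz.
49.45 kHz mod fs = 0.45 kHz.
0.45 kHz ≤ fs/2 = 12.25 kHz, appears at 0.45 kHz.
8.25 kHz ≤ fs/2 = 12.25 kHz, passes unchanged.
76.4 kHz mod fs = 2.9 kHz.
2.9 kHz ≤ fs/2 = 12.25 kHz, appears at 2.9 kHz.
22.85 kHz > fs/2 = 12.25 kHz, folds to fs − 22.85 kHz = 1.65 kHz.
Distinct values: {0.45 kHz, 1.65 kHz, 2.9 kHz, 8.25 kHz, 8.75 kHz}.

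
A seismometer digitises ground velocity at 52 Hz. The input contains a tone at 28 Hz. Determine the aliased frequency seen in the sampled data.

28 Hz > fs/2 = 26 Hz, folds to fs − 28 Hz = 24 Hz.

24 Hz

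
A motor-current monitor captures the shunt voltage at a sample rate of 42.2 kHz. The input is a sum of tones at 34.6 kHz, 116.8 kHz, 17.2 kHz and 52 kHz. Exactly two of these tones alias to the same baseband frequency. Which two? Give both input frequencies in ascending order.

fs/2 = 21.1 kHz.
34.6 kHz > fs/2 = 21.1 kHz, folds to fs − 34.6 kHz = 7.6 kHz.
116.8 kHz mod fs = 32.4 kHz.
32.4 kHz > fs/2 = 21.1 kHz, folds to fs − 32.4 kHz = 9.8 kHz.
17.2 kHz ≤ fs/2 = 21.1 kHz, passes unchanged.
52 kHz mod fs = 9.8 kHz.
9.8 kHz ≤ fs/2 = 21.1 kHz, appears at 9.8 kHz.
52 kHz and 116.8 kHz both map to 9.8 kHz.

52 kHz, 116.8 kHz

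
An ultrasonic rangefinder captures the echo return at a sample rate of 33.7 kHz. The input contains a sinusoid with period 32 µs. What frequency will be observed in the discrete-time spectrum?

2.45 kHz

T = 32 µs → f = 1/T = 31.25 kHz.
31.25 kHz > fs/2 = 16.85 kHz, folds to fs − 31.25 kHz = 2.45 kHz.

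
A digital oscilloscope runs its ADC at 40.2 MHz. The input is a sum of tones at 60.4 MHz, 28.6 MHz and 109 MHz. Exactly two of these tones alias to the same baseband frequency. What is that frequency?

fs/2 = 20.1 MHz.
60.4 MHz mod fs = 20.2 MHz.
20.2 MHz > fs/2 = 20.1 MHz, folds to fs − 20.2 MHz = 20 MHz.
28.6 MHz > fs/2 = 20.1 MHz, folds to fs − 28.6 MHz = 11.6 MHz.
109 MHz mod fs = 28.6 MHz.
28.6 MHz > fs/2 = 20.1 MHz, folds to fs − 28.6 MHz = 11.6 MHz.
28.6 MHz and 109 MHz both map to 11.6 MHz.

11.6 MHz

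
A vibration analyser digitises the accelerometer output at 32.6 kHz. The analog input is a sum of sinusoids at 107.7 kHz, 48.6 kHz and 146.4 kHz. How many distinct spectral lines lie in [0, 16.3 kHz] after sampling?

fs/2 = 16.3 kHz.
107.7 kHz mod fs = 9.9 kHz.
9.9 kHz ≤ fs/2 = 16.3 kHz, appears at 9.9 kHz.
48.6 kHz mod fs = 16 kHz.
16 kHz ≤ fs/2 = 16.3 kHz, appears at 16 kHz.
146.4 kHz mod fs = 16 kHz.
16 kHz ≤ fs/2 = 16.3 kHz, appears at 16 kHz.
Distinct values: {9.9 kHz, 16 kHz} → 2.

2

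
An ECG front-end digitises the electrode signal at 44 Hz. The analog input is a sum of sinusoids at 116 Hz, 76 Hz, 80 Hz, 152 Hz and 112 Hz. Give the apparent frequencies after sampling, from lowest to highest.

8 Hz, 12 Hz, 16 Hz, 20 Hz

fs/2 = 22 Hz.
116 Hz mod fs = 28 Hz.
28 Hz > fs/2 = 22 Hz, folds to fs − 28 Hz = 16 Hz.
76 Hz mod fs = 32 Hz.
32 Hz > fs/2 = 22 Hz, folds to fs − 32 Hz = 12 Hz.
80 Hz mod fs = 36 Hz.
36 Hz > fs/2 = 22 Hz, folds to fs − 36 Hz = 8 Hz.
152 Hz mod fs = 20 Hz.
20 Hz ≤ fs/2 = 22 Hz, appears at 20 Hz.
112 Hz mod fs = 24 Hz.
24 Hz > fs/2 = 22 Hz, folds to fs − 24 Hz = 20 Hz.
Distinct values: {8 Hz, 12 Hz, 16 Hz, 20 Hz}.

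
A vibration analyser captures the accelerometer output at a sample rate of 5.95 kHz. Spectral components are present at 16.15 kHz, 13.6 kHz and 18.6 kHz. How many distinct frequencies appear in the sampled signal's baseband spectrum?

2

fs/2 = 2.975 kHz.
16.15 kHz mod fs = 4.25 kHz.
4.25 kHz > fs/2 = 2.975 kHz, folds to fs − 4.25 kHz = 1.7 kHz.
13.6 kHz mod fs = 1.7 kHz.
1.7 kHz ≤ fs/2 = 2.975 kHz, appears at 1.7 kHz.
18.6 kHz mod fs = 0.75 kHz.
0.75 kHz ≤ fs/2 = 2.975 kHz, appears at 0.75 kHz.
Distinct values: {0.75 kHz, 1.7 kHz} → 2.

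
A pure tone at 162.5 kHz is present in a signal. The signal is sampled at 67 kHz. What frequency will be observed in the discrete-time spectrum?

162.5 kHz mod fs = 28.5 kHz.
28.5 kHz ≤ fs/2 = 33.5 kHz, appears at 28.5 kHz.

28.5 kHz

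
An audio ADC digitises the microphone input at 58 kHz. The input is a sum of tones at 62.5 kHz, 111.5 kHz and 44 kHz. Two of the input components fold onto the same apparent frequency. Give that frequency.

fs/2 = 29 kHz.
62.5 kHz mod fs = 4.5 kHz.
4.5 kHz ≤ fs/2 = 29 kHz, appears at 4.5 kHz.
111.5 kHz mod fs = 53.5 kHz.
53.5 kHz > fs/2 = 29 kHz, folds to fs − 53.5 kHz = 4.5 kHz.
44 kHz > fs/2 = 29 kHz, folds to fs − 44 kHz = 14 kHz.
62.5 kHz and 111.5 kHz both map to 4.5 kHz.

4.5 kHz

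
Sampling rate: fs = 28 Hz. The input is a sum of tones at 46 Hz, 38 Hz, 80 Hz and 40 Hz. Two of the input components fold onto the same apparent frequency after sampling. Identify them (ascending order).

fs/2 = 14 Hz.
46 Hz mod fs = 18 Hz.
18 Hz > fs/2 = 14 Hz, folds to fs − 18 Hz = 10 Hz.
38 Hz mod fs = 10 Hz.
10 Hz ≤ fs/2 = 14 Hz, appears at 10 Hz.
80 Hz mod fs = 24 Hz.
24 Hz > fs/2 = 14 Hz, folds to fs − 24 Hz = 4 Hz.
40 Hz mod fs = 12 Hz.
12 Hz ≤ fs/2 = 14 Hz, appears at 12 Hz.
38 Hz and 46 Hz both map to 10 Hz.

38 Hz, 46 Hz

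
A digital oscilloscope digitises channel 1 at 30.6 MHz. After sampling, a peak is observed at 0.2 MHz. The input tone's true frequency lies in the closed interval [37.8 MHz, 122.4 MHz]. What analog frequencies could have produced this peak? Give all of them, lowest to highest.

Frequencies that alias to 0.2 MHz are k·fs ± 0.2 MHz for integer k ≥ 0.
k=0: 0.2 MHz.
k=1: 30.4 MHz, 30.8 MHz.
k=2: 61 MHz, 61.4 MHz.
k=3: 91.6 MHz, 92 MHz.
k=4: 122.2 MHz, 122.6 MHz.
k=5: 152.8 MHz, 153.2 MHz.
Within [37.8 MHz, 122.4 MHz]: 61 MHz, 61.4 MHz, 91.6 MHz, 92 MHz, 122.2 MHz.

61 MHz, 61.4 MHz, 91.6 MHz, 92 MHz, 122.2 MHz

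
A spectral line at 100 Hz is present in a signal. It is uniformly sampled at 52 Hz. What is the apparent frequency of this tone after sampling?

100 Hz mod fs = 48 Hz.
48 Hz > fs/2 = 26 Hz, folds to fs − 48 Hz = 4 Hz.

4 Hz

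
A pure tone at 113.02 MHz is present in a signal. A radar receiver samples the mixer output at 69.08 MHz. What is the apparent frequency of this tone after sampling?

113.02 MHz mod fs = 43.94 MHz.
43.94 MHz > fs/2 = 34.54 MHz, folds to fs − 43.94 MHz = 25.14 MHz.

25.14 MHz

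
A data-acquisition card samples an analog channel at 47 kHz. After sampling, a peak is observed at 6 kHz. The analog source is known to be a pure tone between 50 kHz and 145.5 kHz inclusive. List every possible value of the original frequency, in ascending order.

53 kHz, 88 kHz, 100 kHz, 135 kHz

Frequencies that alias to 6 kHz are k·fs ± 6 kHz for integer k ≥ 0.
k=0: 6 kHz.
k=1: 41 kHz, 53 kHz.
k=2: 88 kHz, 100 kHz.
k=3: 135 kHz, 147 kHz.
k=4: 182 kHz, 194 kHz.
Within [50 kHz, 145.5 kHz]: 53 kHz, 88 kHz, 100 kHz, 135 kHz.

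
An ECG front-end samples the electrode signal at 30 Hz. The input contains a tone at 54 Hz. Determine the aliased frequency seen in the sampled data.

6 Hz

54 Hz mod fs = 24 Hz.
24 Hz > fs/2 = 15 Hz, folds to fs − 24 Hz = 6 Hz.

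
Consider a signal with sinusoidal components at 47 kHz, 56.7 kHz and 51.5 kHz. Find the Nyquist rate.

113.4 kHz

Highest-frequency component: 56.7 kHz.
Nyquist rate = 2 × 56.7 kHz = 113.4 kHz.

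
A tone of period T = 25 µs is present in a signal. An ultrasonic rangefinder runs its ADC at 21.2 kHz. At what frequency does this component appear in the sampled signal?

2.4 kHz

T = 25 µs → f = 1/T = 40 kHz.
40 kHz mod fs = 18.8 kHz.
18.8 kHz > fs/2 = 10.6 kHz, folds to fs − 18.8 kHz = 2.4 kHz.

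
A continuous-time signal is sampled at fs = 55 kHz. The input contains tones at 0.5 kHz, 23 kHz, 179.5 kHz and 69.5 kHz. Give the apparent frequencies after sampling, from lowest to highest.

0.5 kHz, 14.5 kHz, 23 kHz

fs/2 = 27.5 kHz.
0.5 kHz ≤ fs/2 = 27.5 kHz, passes unchanged.
23 kHz ≤ fs/2 = 27.5 kHz, passes unchanged.
179.5 kHz mod fs = 14.5 kHz.
14.5 kHz ≤ fs/2 = 27.5 kHz, appears at 14.5 kHz.
69.5 kHz mod fs = 14.5 kHz.
14.5 kHz ≤ fs/2 = 27.5 kHz, appears at 14.5 kHz.
Distinct values: {0.5 kHz, 14.5 kHz, 23 kHz}.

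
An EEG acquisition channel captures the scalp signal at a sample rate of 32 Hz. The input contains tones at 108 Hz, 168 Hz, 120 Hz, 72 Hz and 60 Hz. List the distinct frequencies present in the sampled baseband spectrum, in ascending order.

fs/2 = 16 Hz.
108 Hz mod fs = 12 Hz.
12 Hz ≤ fs/2 = 16 Hz, appears at 12 Hz.
168 Hz mod fs = 8 Hz.
8 Hz ≤ fs/2 = 16 Hz, appears at 8 Hz.
120 Hz mod fs = 24 Hz.
24 Hz > fs/2 = 16 Hz, folds to fs − 24 Hz = 8 Hz.
72 Hz mod fs = 8 Hz.
8 Hz ≤ fs/2 = 16 Hz, appears at 8 Hz.
60 Hz mod fs = 28 Hz.
28 Hz > fs/2 = 16 Hz, folds to fs − 28 Hz = 4 Hz.
Distinct values: {4 Hz, 8 Hz, 12 Hz}.

4 Hz, 8 Hz, 12 Hz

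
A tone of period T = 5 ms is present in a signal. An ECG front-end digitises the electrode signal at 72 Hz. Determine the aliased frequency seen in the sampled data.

16 Hz

T = 5 ms → f = 1/T = 200 Hz.
200 Hz mod fs = 56 Hz.
56 Hz > fs/2 = 36 Hz, folds to fs − 56 Hz = 16 Hz.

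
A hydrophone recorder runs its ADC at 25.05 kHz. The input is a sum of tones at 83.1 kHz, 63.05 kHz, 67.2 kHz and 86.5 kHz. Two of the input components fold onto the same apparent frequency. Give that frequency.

7.95 kHz

fs/2 = 12.525 kHz.
83.1 kHz mod fs = 7.95 kHz.
7.95 kHz ≤ fs/2 = 12.525 kHz, appears at 7.95 kHz.
63.05 kHz mod fs = 12.95 kHz.
12.95 kHz > fs/2 = 12.525 kHz, folds to fs − 12.95 kHz = 12.1 kHz.
67.2 kHz mod fs = 17.1 kHz.
17.1 kHz > fs/2 = 12.525 kHz, folds to fs − 17.1 kHz = 7.95 kHz.
86.5 kHz mod fs = 11.35 kHz.
11.35 kHz ≤ fs/2 = 12.525 kHz, appears at 11.35 kHz.
67.2 kHz and 83.1 kHz both map to 7.95 kHz.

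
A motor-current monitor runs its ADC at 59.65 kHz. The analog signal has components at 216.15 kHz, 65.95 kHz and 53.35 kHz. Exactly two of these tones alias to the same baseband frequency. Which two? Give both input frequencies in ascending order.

fs/2 = 29.825 kHz.
216.15 kHz mod fs = 37.2 kHz.
37.2 kHz > fs/2 = 29.825 kHz, folds to fs − 37.2 kHz = 22.45 kHz.
65.95 kHz mod fs = 6.3 kHz.
6.3 kHz ≤ fs/2 = 29.825 kHz, appears at 6.3 kHz.
53.35 kHz > fs/2 = 29.825 kHz, folds to fs − 53.35 kHz = 6.3 kHz.
53.35 kHz and 65.95 kHz both map to 6.3 kHz.

53.35 kHz, 65.95 kHz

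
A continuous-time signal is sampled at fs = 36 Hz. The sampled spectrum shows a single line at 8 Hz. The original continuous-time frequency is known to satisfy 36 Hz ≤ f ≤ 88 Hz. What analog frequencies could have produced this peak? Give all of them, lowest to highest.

Frequencies that alias to 8 Hz are k·fs ± 8 Hz for integer k ≥ 0.
k=0: 8 Hz.
k=1: 28 Hz, 44 Hz.
k=2: 64 Hz, 80 Hz.
k=3: 100 Hz, 116 Hz.
Within [36 Hz, 88 Hz]: 44 Hz, 64 Hz, 80 Hz.

44 Hz, 64 Hz, 80 Hz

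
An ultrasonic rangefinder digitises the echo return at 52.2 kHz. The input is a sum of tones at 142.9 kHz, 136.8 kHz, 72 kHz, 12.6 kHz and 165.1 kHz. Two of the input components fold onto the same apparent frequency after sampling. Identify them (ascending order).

72 kHz, 136.8 kHz

fs/2 = 26.1 kHz.
142.9 kHz mod fs = 38.5 kHz.
38.5 kHz > fs/2 = 26.1 kHz, folds to fs − 38.5 kHz = 13.7 kHz.
136.8 kHz mod fs = 32.4 kHz.
32.4 kHz > fs/2 = 26.1 kHz, folds to fs − 32.4 kHz = 19.8 kHz.
72 kHz mod fs = 19.8 kHz.
19.8 kHz ≤ fs/2 = 26.1 kHz, appears at 19.8 kHz.
12.6 kHz ≤ fs/2 = 26.1 kHz, passes unchanged.
165.1 kHz mod fs = 8.5 kHz.
8.5 kHz ≤ fs/2 = 26.1 kHz, appears at 8.5 kHz.
72 kHz and 136.8 kHz both map to 19.8 kHz.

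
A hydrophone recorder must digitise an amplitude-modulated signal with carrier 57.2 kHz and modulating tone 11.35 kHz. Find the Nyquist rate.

137.1 kHz

AM sidebands sit at fc ± fm = 45.85 kHz and 68.55 kHz.
Highest-frequency component: 68.55 kHz.
Nyquist rate = 2 × 68.55 kHz = 137.1 kHz.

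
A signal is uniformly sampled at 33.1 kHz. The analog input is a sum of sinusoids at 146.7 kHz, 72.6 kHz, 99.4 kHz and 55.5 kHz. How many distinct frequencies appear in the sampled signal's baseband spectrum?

fs/2 = 16.55 kHz.
146.7 kHz mod fs = 14.3 kHz.
14.3 kHz ≤ fs/2 = 16.55 kHz, appears at 14.3 kHz.
72.6 kHz mod fs = 6.4 kHz.
6.4 kHz ≤ fs/2 = 16.55 kHz, appears at 6.4 kHz.
99.4 kHz mod fs = 0.1 kHz.
0.1 kHz ≤ fs/2 = 16.55 kHz, appears at 0.1 kHz.
55.5 kHz mod fs = 22.4 kHz.
22.4 kHz > fs/2 = 16.55 kHz, folds to fs − 22.4 kHz = 10.7 kHz.
Distinct values: {0.1 kHz, 6.4 kHz, 10.7 kHz, 14.3 kHz} → 4.

4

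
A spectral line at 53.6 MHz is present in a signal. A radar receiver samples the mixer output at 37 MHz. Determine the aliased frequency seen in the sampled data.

16.6 MHz

53.6 MHz mod fs = 16.6 MHz.
16.6 MHz ≤ fs/2 = 18.5 MHz, appears at 16.6 MHz.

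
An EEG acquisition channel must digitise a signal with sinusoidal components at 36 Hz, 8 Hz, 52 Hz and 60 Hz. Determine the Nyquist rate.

Highest-frequency component: 60 Hz.
Nyquist rate = 2 × 60 Hz = 120 Hz.

120 Hz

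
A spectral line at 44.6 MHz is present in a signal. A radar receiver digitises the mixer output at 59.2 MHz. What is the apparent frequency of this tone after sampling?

14.6 MHz

44.6 MHz > fs/2 = 29.6 MHz, folds to fs − 44.6 MHz = 14.6 MHz.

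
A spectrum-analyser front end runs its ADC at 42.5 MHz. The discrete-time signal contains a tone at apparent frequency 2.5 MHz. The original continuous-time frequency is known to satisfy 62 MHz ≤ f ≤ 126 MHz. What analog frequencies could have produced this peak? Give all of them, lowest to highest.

Frequencies that alias to 2.5 MHz are k·fs ± 2.5 MHz for integer k ≥ 0.
k=0: 2.5 MHz.
k=1: 40 MHz, 45 MHz.
k=2: 82.5 MHz, 87.5 MHz.
k=3: 125 MHz, 130 MHz.
k=4: 167.5 MHz, 172.5 MHz.
Within [62 MHz, 126 MHz]: 82.5 MHz, 87.5 MHz, 125 MHz.

82.5 MHz, 87.5 MHz, 125 MHz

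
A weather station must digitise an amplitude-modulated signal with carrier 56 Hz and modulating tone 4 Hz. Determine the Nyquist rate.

AM sidebands sit at fc ± fm = 52 Hz and 60 Hz.
Highest-frequency component: 60 Hz.
Nyquist rate = 2 × 60 Hz = 120 Hz.

120 Hz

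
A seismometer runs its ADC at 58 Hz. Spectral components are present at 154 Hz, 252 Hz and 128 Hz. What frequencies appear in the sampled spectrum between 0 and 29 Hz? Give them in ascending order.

12 Hz, 20 Hz

fs/2 = 29 Hz.
154 Hz mod fs = 38 Hz.
38 Hz > fs/2 = 29 Hz, folds to fs − 38 Hz = 20 Hz.
252 Hz mod fs = 20 Hz.
20 Hz ≤ fs/2 = 29 Hz, appears at 20 Hz.
128 Hz mod fs = 12 Hz.
12 Hz ≤ fs/2 = 29 Hz, appears at 12 Hz.
Distinct values: {12 Hz, 20 Hz}.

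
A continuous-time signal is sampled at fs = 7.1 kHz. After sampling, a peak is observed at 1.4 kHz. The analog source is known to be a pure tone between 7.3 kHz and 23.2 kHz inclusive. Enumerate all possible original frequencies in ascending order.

Frequencies that alias to 1.4 kHz are k·fs ± 1.4 kHz for integer k ≥ 0.
k=0: 1.4 kHz.
k=1: 5.7 kHz, 8.5 kHz.
k=2: 12.8 kHz, 15.6 kHz.
k=3: 19.9 kHz, 22.7 kHz.
k=4: 27 kHz, 29.8 kHz.
Within [7.3 kHz, 23.2 kHz]: 8.5 kHz, 12.8 kHz, 15.6 kHz, 19.9 kHz, 22.7 kHz.

8.5 kHz, 12.8 kHz, 15.6 kHz, 19.9 kHz, 22.7 kHz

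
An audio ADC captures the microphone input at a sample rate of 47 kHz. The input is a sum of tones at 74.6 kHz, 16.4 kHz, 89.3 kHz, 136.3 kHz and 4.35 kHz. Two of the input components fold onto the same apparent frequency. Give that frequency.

4.7 kHz

fs/2 = 23.5 kHz.
74.6 kHz mod fs = 27.6 kHz.
27.6 kHz > fs/2 = 23.5 kHz, folds to fs − 27.6 kHz = 19.4 kHz.
16.4 kHz ≤ fs/2 = 23.5 kHz, passes unchanged.
89.3 kHz mod fs = 42.3 kHz.
42.3 kHz > fs/2 = 23.5 kHz, folds to fs − 42.3 kHz = 4.7 kHz.
136.3 kHz mod fs = 42.3 kHz.
42.3 kHz > fs/2 = 23.5 kHz, folds to fs − 42.3 kHz = 4.7 kHz.
4.35 kHz ≤ fs/2 = 23.5 kHz, passes unchanged.
89.3 kHz and 136.3 kHz both map to 4.7 kHz.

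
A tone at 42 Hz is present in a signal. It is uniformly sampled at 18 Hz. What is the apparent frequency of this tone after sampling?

6 Hz

42 Hz mod fs = 6 Hz.
6 Hz ≤ fs/2 = 9 Hz, appears at 6 Hz.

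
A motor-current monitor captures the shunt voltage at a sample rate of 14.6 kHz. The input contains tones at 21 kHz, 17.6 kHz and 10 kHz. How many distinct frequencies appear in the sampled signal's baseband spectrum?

3

fs/2 = 7.3 kHz.
21 kHz mod fs = 6.4 kHz.
6.4 kHz ≤ fs/2 = 7.3 kHz, appears at 6.4 kHz.
17.6 kHz mod fs = 3 kHz.
3 kHz ≤ fs/2 = 7.3 kHz, appears at 3 kHz.
10 kHz > fs/2 = 7.3 kHz, folds to fs − 10 kHz = 4.6 kHz.
Distinct values: {3 kHz, 4.6 kHz, 6.4 kHz} → 3.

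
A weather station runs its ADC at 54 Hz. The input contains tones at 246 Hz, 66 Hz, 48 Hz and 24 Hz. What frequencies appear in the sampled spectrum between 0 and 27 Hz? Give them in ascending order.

6 Hz, 12 Hz, 24 Hz

fs/2 = 27 Hz.
246 Hz mod fs = 30 Hz.
30 Hz > fs/2 = 27 Hz, folds to fs − 30 Hz = 24 Hz.
66 Hz mod fs = 12 Hz.
12 Hz ≤ fs/2 = 27 Hz, appears at 12 Hz.
48 Hz > fs/2 = 27 Hz, folds to fs − 48 Hz = 6 Hz.
24 Hz ≤ fs/2 = 27 Hz, passes unchanged.
Distinct values: {6 Hz, 12 Hz, 24 Hz}.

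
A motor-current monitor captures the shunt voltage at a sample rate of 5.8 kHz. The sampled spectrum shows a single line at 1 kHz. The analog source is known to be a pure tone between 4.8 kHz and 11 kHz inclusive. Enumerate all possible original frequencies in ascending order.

Frequencies that alias to 1 kHz are k·fs ± 1 kHz for integer k ≥ 0.
k=0: 1 kHz.
k=1: 4.8 kHz, 6.8 kHz.
k=2: 10.6 kHz, 12.6 kHz.
k=3: 16.4 kHz, 18.4 kHz.
Within [4.8 kHz, 11 kHz]: 4.8 kHz, 6.8 kHz, 10.6 kHz.

4.8 kHz, 6.8 kHz, 10.6 kHz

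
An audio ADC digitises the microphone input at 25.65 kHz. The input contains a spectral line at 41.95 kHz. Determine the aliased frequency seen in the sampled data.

41.95 kHz mod fs = 16.3 kHz.
16.3 kHz > fs/2 = 12.825 kHz, folds to fs − 16.3 kHz = 9.35 kHz.

9.35 kHz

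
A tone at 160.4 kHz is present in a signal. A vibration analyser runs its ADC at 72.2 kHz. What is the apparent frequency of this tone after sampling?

160.4 kHz mod fs = 16 kHz.
16 kHz ≤ fs/2 = 36.1 kHz, appears at 16 kHz.

16 kHz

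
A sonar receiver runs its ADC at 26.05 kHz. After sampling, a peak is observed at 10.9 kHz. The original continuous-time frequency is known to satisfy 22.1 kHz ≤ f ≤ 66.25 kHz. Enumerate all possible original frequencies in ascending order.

Frequencies that alias to 10.9 kHz are k·fs ± 10.9 kHz for integer k ≥ 0.
k=0: 10.9 kHz.
k=1: 15.15 kHz, 36.95 kHz.
k=2: 41.2 kHz, 63 kHz.
k=3: 67.25 kHz, 89.05 kHz.
Within [22.1 kHz, 66.25 kHz]: 36.95 kHz, 41.2 kHz, 63 kHz.

36.95 kHz, 41.2 kHz, 63 kHz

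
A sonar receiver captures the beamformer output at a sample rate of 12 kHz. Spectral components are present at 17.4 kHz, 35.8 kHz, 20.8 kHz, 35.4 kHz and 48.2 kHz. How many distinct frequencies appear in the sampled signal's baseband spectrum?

fs/2 = 6 kHz.
17.4 kHz mod fs = 5.4 kHz.
5.4 kHz ≤ fs/2 = 6 kHz, appears at 5.4 kHz.
35.8 kHz mod fs = 11.8 kHz.
11.8 kHz > fs/2 = 6 kHz, folds to fs − 11.8 kHz = 0.2 kHz.
20.8 kHz mod fs = 8.8 kHz.
8.8 kHz > fs/2 = 6 kHz, folds to fs − 8.8 kHz = 3.2 kHz.
35.4 kHz mod fs = 11.4 kHz.
11.4 kHz > fs/2 = 6 kHz, folds to fs − 11.4 kHz = 0.6 kHz.
48.2 kHz mod fs = 0.2 kHz.
0.2 kHz ≤ fs/2 = 6 kHz, appears at 0.2 kHz.
Distinct values: {0.2 kHz, 0.6 kHz, 3.2 kHz, 5.4 kHz} → 4.

4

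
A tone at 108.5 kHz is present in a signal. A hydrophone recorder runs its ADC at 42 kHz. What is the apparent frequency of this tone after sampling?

108.5 kHz mod fs = 24.5 kHz.
24.5 kHz > fs/2 = 21 kHz, folds to fs − 24.5 kHz = 17.5 kHz.

17.5 kHz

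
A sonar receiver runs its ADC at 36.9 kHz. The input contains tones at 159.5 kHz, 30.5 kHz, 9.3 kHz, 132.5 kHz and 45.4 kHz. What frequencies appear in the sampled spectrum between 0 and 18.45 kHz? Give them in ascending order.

fs/2 = 18.45 kHz.
159.5 kHz mod fs = 11.9 kHz.
11.9 kHz ≤ fs/2 = 18.45 kHz, appears at 11.9 kHz.
30.5 kHz > fs/2 = 18.45 kHz, folds to fs − 30.5 kHz = 6.4 kHz.
9.3 kHz ≤ fs/2 = 18.45 kHz, passes unchanged.
132.5 kHz mod fs = 21.8 kHz.
21.8 kHz > fs/2 = 18.45 kHz, folds to fs − 21.8 kHz = 15.1 kHz.
45.4 kHz mod fs = 8.5 kHz.
8.5 kHz ≤ fs/2 = 18.45 kHz, appears at 8.5 kHz.
Distinct values: {6.4 kHz, 8.5 kHz, 9.3 kHz, 11.9 kHz, 15.1 kHz}.

6.4 kHz, 8.5 kHz, 9.3 kHz, 11.9 kHz, 15.1 kHz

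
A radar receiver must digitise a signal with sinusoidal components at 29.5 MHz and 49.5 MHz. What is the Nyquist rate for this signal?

Highest-frequency component: 49.5 MHz.
Nyquist rate = 2 × 49.5 MHz = 99 MHz.

99 MHz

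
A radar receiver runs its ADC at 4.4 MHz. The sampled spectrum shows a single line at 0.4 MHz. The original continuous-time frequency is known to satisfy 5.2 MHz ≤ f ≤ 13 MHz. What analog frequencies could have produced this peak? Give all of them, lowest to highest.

8.4 MHz, 9.2 MHz, 12.8 MHz

Frequencies that alias to 0.4 MHz are k·fs ± 0.4 MHz for integer k ≥ 0.
k=0: 0.4 MHz.
k=1: 4 MHz, 4.8 MHz.
k=2: 8.4 MHz, 9.2 MHz.
k=3: 12.8 MHz, 13.6 MHz.
k=4: 17.2 MHz, 18 MHz.
Within [5.2 MHz, 13 MHz]: 8.4 MHz, 9.2 MHz, 12.8 MHz.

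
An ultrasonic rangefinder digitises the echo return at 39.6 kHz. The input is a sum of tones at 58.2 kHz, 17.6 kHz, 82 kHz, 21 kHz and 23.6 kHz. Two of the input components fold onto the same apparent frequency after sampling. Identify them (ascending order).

21 kHz, 58.2 kHz

fs/2 = 19.8 kHz.
58.2 kHz mod fs = 18.6 kHz.
18.6 kHz ≤ fs/2 = 19.8 kHz, appears at 18.6 kHz.
17.6 kHz ≤ fs/2 = 19.8 kHz, passes unchanged.
82 kHz mod fs = 2.8 kHz.
2.8 kHz ≤ fs/2 = 19.8 kHz, appears at 2.8 kHz.
21 kHz > fs/2 = 19.8 kHz, folds to fs − 21 kHz = 18.6 kHz.
23.6 kHz > fs/2 = 19.8 kHz, folds to fs − 23.6 kHz = 16 kHz.
21 kHz and 58.2 kHz both map to 18.6 kHz.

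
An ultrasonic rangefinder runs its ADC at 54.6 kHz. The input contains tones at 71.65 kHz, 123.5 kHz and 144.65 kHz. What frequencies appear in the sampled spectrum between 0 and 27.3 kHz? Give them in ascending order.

fs/2 = 27.3 kHz.
71.65 kHz mod fs = 17.05 kHz.
17.05 kHz ≤ fs/2 = 27.3 kHz, appears at 17.05 kHz.
123.5 kHz mod fs = 14.3 kHz.
14.3 kHz ≤ fs/2 = 27.3 kHz, appears at 14.3 kHz.
144.65 kHz mod fs = 35.45 kHz.
35.45 kHz > fs/2 = 27.3 kHz, folds to fs − 35.45 kHz = 19.15 kHz.
Distinct values: {14.3 kHz, 17.05 kHz, 19.15 kHz}.

14.3 kHz, 17.05 kHz, 19.15 kHz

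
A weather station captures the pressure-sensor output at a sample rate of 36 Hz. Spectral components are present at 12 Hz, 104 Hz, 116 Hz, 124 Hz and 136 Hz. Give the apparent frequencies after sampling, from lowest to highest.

fs/2 = 18 Hz.
12 Hz ≤ fs/2 = 18 Hz, passes unchanged.
104 Hz mod fs = 32 Hz.
32 Hz > fs/2 = 18 Hz, folds to fs − 32 Hz = 4 Hz.
116 Hz mod fs = 8 Hz.
8 Hz ≤ fs/2 = 18 Hz, appears at 8 Hz.
124 Hz mod fs = 16 Hz.
16 Hz ≤ fs/2 = 18 Hz, appears at 16 Hz.
136 Hz mod fs = 28 Hz.
28 Hz > fs/2 = 18 Hz, folds to fs − 28 Hz = 8 Hz.
Distinct values: {4 Hz, 8 Hz, 12 Hz, 16 Hz}.

4 Hz, 8 Hz, 12 Hz, 16 Hz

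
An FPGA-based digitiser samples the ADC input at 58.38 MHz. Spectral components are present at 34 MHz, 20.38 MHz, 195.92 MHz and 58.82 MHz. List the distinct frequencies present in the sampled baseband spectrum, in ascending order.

0.44 MHz, 20.38 MHz, 20.78 MHz, 24.38 MHz

fs/2 = 29.19 MHz.
34 MHz > fs/2 = 29.19 MHz, folds to fs − 34 MHz = 24.38 MHz.
20.38 MHz ≤ fs/2 = 29.19 MHz, passes unchanged.
195.92 MHz mod fs = 20.78 MHz.
20.78 MHz ≤ fs/2 = 29.19 MHz, appears at 20.78 MHz.
58.82 MHz mod fs = 0.44 MHz.
0.44 MHz ≤ fs/2 = 29.19 MHz, appears at 0.44 MHz.
Distinct values: {0.44 MHz, 20.38 MHz, 20.78 MHz, 24.38 MHz}.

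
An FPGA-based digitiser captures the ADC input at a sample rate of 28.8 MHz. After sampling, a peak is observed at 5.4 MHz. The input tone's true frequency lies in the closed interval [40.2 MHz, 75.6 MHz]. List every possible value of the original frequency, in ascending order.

52.2 MHz, 63 MHz

Frequencies that alias to 5.4 MHz are k·fs ± 5.4 MHz for integer k ≥ 0.
k=0: 5.4 MHz.
k=1: 23.4 MHz, 34.2 MHz.
k=2: 52.2 MHz, 63 MHz.
k=3: 81 MHz, 91.8 MHz.
Within [40.2 MHz, 75.6 MHz]: 52.2 MHz, 63 MHz.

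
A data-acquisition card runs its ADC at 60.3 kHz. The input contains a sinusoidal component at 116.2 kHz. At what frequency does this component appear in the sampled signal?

116.2 kHz mod fs = 55.9 kHz.
55.9 kHz > fs/2 = 30.15 kHz, folds to fs − 55.9 kHz = 4.4 kHz.

4.4 kHz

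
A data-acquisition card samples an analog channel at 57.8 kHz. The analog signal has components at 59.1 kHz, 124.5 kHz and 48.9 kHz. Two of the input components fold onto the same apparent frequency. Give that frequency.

fs/2 = 28.9 kHz.
59.1 kHz mod fs = 1.3 kHz.
1.3 kHz ≤ fs/2 = 28.9 kHz, appears at 1.3 kHz.
124.5 kHz mod fs = 8.9 kHz.
8.9 kHz ≤ fs/2 = 28.9 kHz, appears at 8.9 kHz.
48.9 kHz > fs/2 = 28.9 kHz, folds to fs − 48.9 kHz = 8.9 kHz.
48.9 kHz and 124.5 kHz both map to 8.9 kHz.

8.9 kHz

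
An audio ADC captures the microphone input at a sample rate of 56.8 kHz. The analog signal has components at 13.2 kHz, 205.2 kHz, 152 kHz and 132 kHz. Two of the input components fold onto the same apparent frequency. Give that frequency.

fs/2 = 28.4 kHz.
13.2 kHz ≤ fs/2 = 28.4 kHz, passes unchanged.
205.2 kHz mod fs = 34.8 kHz.
34.8 kHz > fs/2 = 28.4 kHz, folds to fs − 34.8 kHz = 22 kHz.
152 kHz mod fs = 38.4 kHz.
38.4 kHz > fs/2 = 28.4 kHz, folds to fs − 38.4 kHz = 18.4 kHz.
132 kHz mod fs = 18.4 kHz.
18.4 kHz ≤ fs/2 = 28.4 kHz, appears at 18.4 kHz.
132 kHz and 152 kHz both map to 18.4 kHz.

18.4 kHz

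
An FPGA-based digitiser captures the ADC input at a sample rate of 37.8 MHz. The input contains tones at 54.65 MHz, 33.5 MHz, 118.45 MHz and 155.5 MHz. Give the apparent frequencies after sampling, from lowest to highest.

4.3 MHz, 5.05 MHz, 16.85 MHz

fs/2 = 18.9 MHz.
54.65 MHz mod fs = 16.85 MHz.
16.85 MHz ≤ fs/2 = 18.9 MHz, appears at 16.85 MHz.
33.5 MHz > fs/2 = 18.9 MHz, folds to fs − 33.5 MHz = 4.3 MHz.
118.45 MHz mod fs = 5.05 MHz.
5.05 MHz ≤ fs/2 = 18.9 MHz, appears at 5.05 MHz.
155.5 MHz mod fs = 4.3 MHz.
4.3 MHz ≤ fs/2 = 18.9 MHz, appears at 4.3 MHz.
Distinct values: {4.3 MHz, 5.05 MHz, 16.85 MHz}.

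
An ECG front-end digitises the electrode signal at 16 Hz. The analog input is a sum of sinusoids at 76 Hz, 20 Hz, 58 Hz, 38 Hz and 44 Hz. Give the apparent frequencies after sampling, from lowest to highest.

4 Hz, 6 Hz

fs/2 = 8 Hz.
76 Hz mod fs = 12 Hz.
12 Hz > fs/2 = 8 Hz, folds to fs − 12 Hz = 4 Hz.
20 Hz mod fs = 4 Hz.
4 Hz ≤ fs/2 = 8 Hz, appears at 4 Hz.
58 Hz mod fs = 10 Hz.
10 Hz > fs/2 = 8 Hz, folds to fs − 10 Hz = 6 Hz.
38 Hz mod fs = 6 Hz.
6 Hz ≤ fs/2 = 8 Hz, appears at 6 Hz.
44 Hz mod fs = 12 Hz.
12 Hz > fs/2 = 8 Hz, folds to fs − 12 Hz = 4 Hz.
Distinct values: {4 Hz, 6 Hz}.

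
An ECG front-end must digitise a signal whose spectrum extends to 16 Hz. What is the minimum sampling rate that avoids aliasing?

Nyquist rate = 2 × 16 Hz = 32 Hz.

32 Hz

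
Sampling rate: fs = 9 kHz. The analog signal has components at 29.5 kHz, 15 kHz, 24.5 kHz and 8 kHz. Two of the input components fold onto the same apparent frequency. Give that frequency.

2.5 kHz

fs/2 = 4.5 kHz.
29.5 kHz mod fs = 2.5 kHz.
2.5 kHz ≤ fs/2 = 4.5 kHz, appears at 2.5 kHz.
15 kHz mod fs = 6 kHz.
6 kHz > fs/2 = 4.5 kHz, folds to fs − 6 kHz = 3 kHz.
24.5 kHz mod fs = 6.5 kHz.
6.5 kHz > fs/2 = 4.5 kHz, folds to fs − 6.5 kHz = 2.5 kHz.
8 kHz > fs/2 = 4.5 kHz, folds to fs − 8 kHz = 1 kHz.
24.5 kHz and 29.5 kHz both map to 2.5 kHz.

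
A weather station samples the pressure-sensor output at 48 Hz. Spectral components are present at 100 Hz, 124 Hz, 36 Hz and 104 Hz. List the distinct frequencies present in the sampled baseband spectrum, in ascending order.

4 Hz, 8 Hz, 12 Hz, 20 Hz

fs/2 = 24 Hz.
100 Hz mod fs = 4 Hz.
4 Hz ≤ fs/2 = 24 Hz, appears at 4 Hz.
124 Hz mod fs = 28 Hz.
28 Hz > fs/2 = 24 Hz, folds to fs − 28 Hz = 20 Hz.
36 Hz > fs/2 = 24 Hz, folds to fs − 36 Hz = 12 Hz.
104 Hz mod fs = 8 Hz.
8 Hz ≤ fs/2 = 24 Hz, appears at 8 Hz.
Distinct values: {4 Hz, 8 Hz, 12 Hz, 20 Hz}.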